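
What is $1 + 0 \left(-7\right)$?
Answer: $1$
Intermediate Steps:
$1 + 0 \left(-7\right) = 1 + 0 = 1$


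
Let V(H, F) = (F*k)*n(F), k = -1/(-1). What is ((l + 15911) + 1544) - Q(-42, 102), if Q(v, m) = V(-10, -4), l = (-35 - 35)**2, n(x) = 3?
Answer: 22367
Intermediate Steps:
k = 1 (k = -1*(-1) = 1)
V(H, F) = 3*F (V(H, F) = (F*1)*3 = F*3 = 3*F)
l = 4900 (l = (-70)**2 = 4900)
Q(v, m) = -12 (Q(v, m) = 3*(-4) = -12)
((l + 15911) + 1544) - Q(-42, 102) = ((4900 + 15911) + 1544) - 1*(-12) = (20811 + 1544) + 12 = 22355 + 12 = 22367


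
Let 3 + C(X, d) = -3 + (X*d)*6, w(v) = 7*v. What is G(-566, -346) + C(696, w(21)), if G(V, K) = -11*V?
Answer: 620092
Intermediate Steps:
C(X, d) = -6 + 6*X*d (C(X, d) = -3 + (-3 + (X*d)*6) = -3 + (-3 + 6*X*d) = -6 + 6*X*d)
G(-566, -346) + C(696, w(21)) = -11*(-566) + (-6 + 6*696*(7*21)) = 6226 + (-6 + 6*696*147) = 6226 + (-6 + 613872) = 6226 + 613866 = 620092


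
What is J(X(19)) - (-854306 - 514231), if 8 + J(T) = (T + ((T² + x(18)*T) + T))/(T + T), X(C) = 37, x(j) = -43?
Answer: 1368527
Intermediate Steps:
J(T) = -8 + (T² - 41*T)/(2*T) (J(T) = -8 + (T + ((T² - 43*T) + T))/(T + T) = -8 + (T + (T² - 42*T))/((2*T)) = -8 + (T² - 41*T)*(1/(2*T)) = -8 + (T² - 41*T)/(2*T))
J(X(19)) - (-854306 - 514231) = (-57/2 + (½)*37) - (-854306 - 514231) = (-57/2 + 37/2) - 1*(-1368537) = -10 + 1368537 = 1368527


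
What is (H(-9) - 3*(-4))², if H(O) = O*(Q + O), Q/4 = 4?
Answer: 2601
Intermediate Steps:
Q = 16 (Q = 4*4 = 16)
H(O) = O*(16 + O)
(H(-9) - 3*(-4))² = (-9*(16 - 9) - 3*(-4))² = (-9*7 + 12)² = (-63 + 12)² = (-51)² = 2601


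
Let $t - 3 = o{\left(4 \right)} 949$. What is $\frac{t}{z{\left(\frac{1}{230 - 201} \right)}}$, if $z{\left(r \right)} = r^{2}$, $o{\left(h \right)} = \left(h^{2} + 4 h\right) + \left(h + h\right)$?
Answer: $31926883$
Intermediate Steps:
$o{\left(h \right)} = h^{2} + 6 h$ ($o{\left(h \right)} = \left(h^{2} + 4 h\right) + 2 h = h^{2} + 6 h$)
$t = 37963$ ($t = 3 + 4 \left(6 + 4\right) 949 = 3 + 4 \cdot 10 \cdot 949 = 3 + 40 \cdot 949 = 3 + 37960 = 37963$)
$\frac{t}{z{\left(\frac{1}{230 - 201} \right)}} = \frac{37963}{\left(\frac{1}{230 - 201}\right)^{2}} = \frac{37963}{\left(\frac{1}{29}\right)^{2}} = 37963 \frac{1}{\frac{1}{841}} = 37963 \cdot 841 = 31926883$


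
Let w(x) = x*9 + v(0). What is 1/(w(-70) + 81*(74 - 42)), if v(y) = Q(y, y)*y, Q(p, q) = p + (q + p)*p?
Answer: 1/1962 ≈ 0.00050968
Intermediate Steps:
Q(p, q) = p + p*(p + q) (Q(p, q) = p + (p + q)*p = p + p*(p + q))
v(y) = y**2*(1 + 2*y) (v(y) = (y*(1 + y + y))*y = (y*(1 + 2*y))*y = y**2*(1 + 2*y))
w(x) = 9*x (w(x) = x*9 + 0**2*(1 + 2*0) = 9*x + 0*(1 + 0) = 9*x + 0*1 = 9*x + 0 = 9*x)
1/(w(-70) + 81*(74 - 42)) = 1/(9*(-70) + 81*(74 - 42)) = 1/(-630 + 81*32) = 1/(-630 + 2592) = 1/1962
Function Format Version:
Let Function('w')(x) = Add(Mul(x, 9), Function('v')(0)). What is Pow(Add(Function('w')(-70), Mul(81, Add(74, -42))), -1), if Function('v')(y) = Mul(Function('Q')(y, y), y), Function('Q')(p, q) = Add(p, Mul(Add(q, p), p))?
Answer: Rational(1, 1962) ≈ 0.00050968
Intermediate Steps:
Function('Q')(p, q) = Add(p, Mul(p, Add(p, q))) (Function('Q')(p, q) = Add(p, Mul(Add(p, q), p)) = Add(p, Mul(p, Add(p, q))))
Function('v')(y) = Mul(Pow(y, 2), Add(1, Mul(2, y))) (Function('v')(y) = Mul(Mul(y, Add(1, y, y)), y) = Mul(Mul(y, Add(1, Mul(2, y))), y) = Mul(Pow(y, 2), Add(1, Mul(2, y))))
Function('w')(x) = Mul(9, x) (Function('w')(x) = Add(Mul(x, 9), Mul(Pow(0, 2), Add(1, Mul(2, 0)))) = Add(Mul(9, x), Mul(0, Add(1, 0))) = Add(Mul(9, x), Mul(0, 1)) = Add(Mul(9, x), 0) = Mul(9, x))
Pow(Add(Function('w')(-70), Mul(81, Add(74, -42))), -1) = Pow(Add(Mul(9, -70), Mul(81, Add(74, -42))), -1) = Pow(Add(-630, Mul(81, 32)), -1) = Pow(Add(-630, 2592), -1) = Pow(1962, -1) = Rational(1, 1962)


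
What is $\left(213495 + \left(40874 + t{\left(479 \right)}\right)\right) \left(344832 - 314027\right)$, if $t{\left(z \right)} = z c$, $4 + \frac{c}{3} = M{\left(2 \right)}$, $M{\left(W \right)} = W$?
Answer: $7747303475$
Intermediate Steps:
$c = -6$ ($c = -12 + 3 \cdot 2 = -12 + 6 = -6$)
$t{\left(z \right)} = - 6 z$ ($t{\left(z \right)} = z \left(-6\right) = - 6 z$)
$\left(213495 + \left(40874 + t{\left(479 \right)}\right)\right) \left(344832 - 314027\right) = \left(213495 + \left(40874 - 2874\right)\right) \left(344832 - 314027\right) = \left(213495 + \left(40874 - 2874\right)\right) 30805 = \left(213495 + 38000\right) 30805 = 251495 \cdot 30805 = 7747303475$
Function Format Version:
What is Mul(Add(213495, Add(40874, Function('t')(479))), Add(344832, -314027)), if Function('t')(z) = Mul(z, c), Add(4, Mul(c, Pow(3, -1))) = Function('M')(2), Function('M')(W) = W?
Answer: 7747303475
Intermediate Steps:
c = -6 (c = Add(-12, Mul(3, 2)) = Add(-12, 6) = -6)
Function('t')(z) = Mul(-6, z) (Function('t')(z) = Mul(z, -6) = Mul(-6, z))
Mul(Add(213495, Add(40874, Function('t')(479))), Add(344832, -314027)) = Mul(Add(213495, Add(40874, Mul(-6, 479))), Add(344832, -314027)) = Mul(Add(213495, Add(40874, -2874)), 30805) = Mul(Add(213495, 38000), 30805) = Mul(251495, 30805) = 7747303475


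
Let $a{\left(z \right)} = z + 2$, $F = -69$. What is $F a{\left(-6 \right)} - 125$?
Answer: $151$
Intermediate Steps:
$a{\left(z \right)} = 2 + z$
$F a{\left(-6 \right)} - 125 = - 69 \left(2 - 6\right) - 125 = \left(-69\right) \left(-4\right) - 125 = 276 - 125 = 151$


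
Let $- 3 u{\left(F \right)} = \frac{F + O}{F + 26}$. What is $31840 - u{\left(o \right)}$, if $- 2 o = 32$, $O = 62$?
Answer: $\frac{477623}{15} \approx 31842.0$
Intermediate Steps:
$o = -16$ ($o = \left(- \frac{1}{2}\right) 32 = -16$)
$u{\left(F \right)} = - \frac{62 + F}{3 \left(26 + F\right)}$ ($u{\left(F \right)} = - \frac{\left(F + 62\right) \frac{1}{F + 26}}{3} = - \frac{\left(62 + F\right) \frac{1}{26 + F}}{3} = - \frac{\frac{1}{26 + F} \left(62 + F\right)}{3} = - \frac{62 + F}{3 \left(26 + F\right)}$)
$31840 - u{\left(o \right)} = 31840 - \frac{-62 - -16}{3 \left(26 - 16\right)} = 31840 - \frac{-62 + 16}{3 \cdot 10} = 31840 - \frac{1}{3} \cdot \frac{1}{10} \left(-46\right) = 31840 - - \frac{23}{15} = 31840 + \frac{23}{15} = \frac{477623}{15}$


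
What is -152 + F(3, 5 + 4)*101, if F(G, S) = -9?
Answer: -1061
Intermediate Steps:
-152 + F(3, 5 + 4)*101 = -152 - 9*101 = -152 - 909 = -1061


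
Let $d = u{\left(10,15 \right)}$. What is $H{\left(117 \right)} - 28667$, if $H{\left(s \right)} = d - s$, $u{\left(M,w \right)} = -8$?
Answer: $-28792$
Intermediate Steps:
$d = -8$
$H{\left(s \right)} = -8 - s$
$H{\left(117 \right)} - 28667 = \left(-8 - 117\right) - 28667 = -125 - 28667 = -28792$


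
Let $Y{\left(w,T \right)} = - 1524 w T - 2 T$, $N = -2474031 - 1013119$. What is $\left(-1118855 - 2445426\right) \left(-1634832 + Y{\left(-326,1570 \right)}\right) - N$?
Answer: $-2774349743398798$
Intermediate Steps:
$N = -3487150$ ($N = -2474031 - 1013119 = -3487150$)
$Y{\left(w,T \right)} = - 2 T - 1524 T w$ ($Y{\left(w,T \right)} = - 1524 T w - 2 T = - 2 T - 1524 T w$)
$\left(-1118855 - 2445426\right) \left(-1634832 + Y{\left(-326,1570 \right)}\right) - N = \left(-1118855 - 2445426\right) \left(-1634832 - 3140 \left(1 + 762 \left(-326\right)\right)\right) - -3487150 = - 3564281 \left(-1634832 - 3140 \left(1 - 248412\right)\right) + 3487150 = - 3564281 \left(-1634832 - 3140 \left(-248411\right)\right) + 3487150 = - 3564281 \left(-1634832 + 780010540\right) + 3487150 = \left(-3564281\right) 778375708 + 3487150 = -2774349746885948 + 3487150 = -2774349743398798$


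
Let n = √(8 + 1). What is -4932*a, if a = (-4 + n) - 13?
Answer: 69048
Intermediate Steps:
n = 3 (n = √9 = 3)
a = -14 (a = (-4 + 3) - 13 = -1 - 13 = -14)
-4932*a = -4932*(-14) = 69048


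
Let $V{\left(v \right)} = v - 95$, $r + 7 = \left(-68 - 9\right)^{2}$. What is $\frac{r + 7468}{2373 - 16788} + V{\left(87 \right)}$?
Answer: $- \frac{25742}{2883} \approx -8.9289$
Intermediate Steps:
$r = 5922$ ($r = -7 + \left(-68 - 9\right)^{2} = -7 + \left(-77\right)^{2} = -7 + 5929 = 5922$)
$V{\left(v \right)} = -95 + v$ ($V{\left(v \right)} = v - 95 = -95 + v$)
$\frac{r + 7468}{2373 - 16788} + V{\left(87 \right)} = \frac{5922 + 7468}{2373 - 16788} + \left(-95 + 87\right) = \frac{13390}{-14415} - 8 = 13390 \left(- \frac{1}{14415}\right) - 8 = - \frac{2678}{2883} - 8 = - \frac{25742}{2883}$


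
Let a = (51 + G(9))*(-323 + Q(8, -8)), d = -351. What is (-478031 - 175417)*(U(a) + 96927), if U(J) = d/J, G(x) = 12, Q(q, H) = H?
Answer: -146751285188304/2317 ≈ -6.3337e+10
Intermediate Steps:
a = -20853 (a = (51 + 12)*(-323 - 8) = 63*(-331) = -20853)
U(J) = -351/J
(-478031 - 175417)*(U(a) + 96927) = (-478031 - 175417)*(-351/(-20853) + 96927) = -653448*(-351*(-1/20853) + 96927) = -653448*(39/2317 + 96927) = -653448*224579898/2317 = -146751285188304/2317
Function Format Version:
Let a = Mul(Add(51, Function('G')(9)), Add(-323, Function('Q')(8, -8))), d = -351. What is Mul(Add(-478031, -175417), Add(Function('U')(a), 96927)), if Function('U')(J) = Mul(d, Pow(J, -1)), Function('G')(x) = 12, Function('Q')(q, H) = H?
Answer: Rational(-146751285188304, 2317) ≈ -6.3337e+10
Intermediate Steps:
a = -20853 (a = Mul(Add(51, 12), Add(-323, -8)) = Mul(63, -331) = -20853)
Function('U')(J) = Mul(-351, Pow(J, -1))
Mul(Add(-478031, -175417), Add(Function('U')(a), 96927)) = Mul(Add(-478031, -175417), Add(Mul(-351, Pow(-20853, -1)), 96927)) = Mul(-653448, Add(Mul(-351, Rational(-1, 20853)), 96927)) = Mul(-653448, Add(Rational(39, 2317), 96927)) = Mul(-653448, Rational(224579898, 2317)) = Rational(-146751285188304, 2317)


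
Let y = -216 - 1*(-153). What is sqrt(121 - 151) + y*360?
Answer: -22680 + I*sqrt(30) ≈ -22680.0 + 5.4772*I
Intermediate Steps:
y = -63 (y = -216 + 153 = -63)
sqrt(121 - 151) + y*360 = sqrt(121 - 151) - 63*360 = sqrt(-30) - 22680 = I*sqrt(30) - 22680 = -22680 + I*sqrt(30)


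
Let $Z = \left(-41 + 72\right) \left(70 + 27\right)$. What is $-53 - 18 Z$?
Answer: $-54179$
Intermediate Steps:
$Z = 3007$ ($Z = 31 \cdot 97 = 3007$)
$-53 - 18 Z = -53 - 54126 = -54179$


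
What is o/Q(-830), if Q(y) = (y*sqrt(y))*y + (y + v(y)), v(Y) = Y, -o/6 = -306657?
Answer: -306657/39548601110 - 306657*I*sqrt(830)/95297834 ≈ -7.7539e-6 - 0.092706*I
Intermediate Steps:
o = 1839942 (o = -6*(-306657) = 1839942)
Q(y) = y**(5/2) + 2*y (Q(y) = (y*sqrt(y))*y + (y + y) = y**(3/2)*y + 2*y = y**(5/2) + 2*y)
o/Q(-830) = 1839942/((-830)**(5/2) + 2*(-830)) = 1839942/(688900*I*sqrt(830) - 1660) = 1839942/(-1660 + 688900*I*sqrt(830))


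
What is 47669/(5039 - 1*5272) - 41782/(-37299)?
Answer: -1768270825/8690667 ≈ -203.47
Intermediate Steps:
47669/(5039 - 1*5272) - 41782/(-37299) = 47669/(5039 - 5272) - 41782*(-1/37299) = 47669/(-233) + 41782/37299 = 47669*(-1/233) + 41782/37299 = -47669/233 + 41782/37299 = -1768270825/8690667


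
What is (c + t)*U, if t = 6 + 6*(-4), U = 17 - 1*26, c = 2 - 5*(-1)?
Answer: 99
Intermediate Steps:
c = 7 (c = 2 + 5 = 7)
U = -9 (U = 17 - 26 = -9)
t = -18 (t = 6 - 24 = -18)
(c + t)*U = (7 - 18)*(-9) = -11*(-9) = 99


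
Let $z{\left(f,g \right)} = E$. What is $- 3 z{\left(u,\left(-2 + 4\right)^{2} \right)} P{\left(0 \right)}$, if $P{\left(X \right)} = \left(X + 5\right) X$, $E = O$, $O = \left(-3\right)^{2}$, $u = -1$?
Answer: $0$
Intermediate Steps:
$O = 9$
$E = 9$
$P{\left(X \right)} = X \left(5 + X\right)$ ($P{\left(X \right)} = \left(5 + X\right) X = X \left(5 + X\right)$)
$z{\left(f,g \right)} = 9$
$- 3 z{\left(u,\left(-2 + 4\right)^{2} \right)} P{\left(0 \right)} = \left(-3\right) 9 \cdot 0 \left(5 + 0\right) = - 27 \cdot 0 \cdot 5 = \left(-27\right) 0 = 0$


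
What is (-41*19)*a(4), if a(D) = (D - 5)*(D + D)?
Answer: 6232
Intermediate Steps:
a(D) = 2*D*(-5 + D) (a(D) = (-5 + D)*(2*D) = 2*D*(-5 + D))
(-41*19)*a(4) = (-41*19)*(2*4*(-5 + 4)) = -1558*4*(-1) = -779*(-8) = 6232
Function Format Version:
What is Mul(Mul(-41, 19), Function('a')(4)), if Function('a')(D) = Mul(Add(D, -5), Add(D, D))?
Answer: 6232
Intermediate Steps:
Function('a')(D) = Mul(2, D, Add(-5, D)) (Function('a')(D) = Mul(Add(-5, D), Mul(2, D)) = Mul(2, D, Add(-5, D)))
Mul(Mul(-41, 19), Function('a')(4)) = Mul(Mul(-41, 19), Mul(2, 4, Add(-5, 4))) = Mul(-779, Mul(2, 4, -1)) = Mul(-779, -8) = 6232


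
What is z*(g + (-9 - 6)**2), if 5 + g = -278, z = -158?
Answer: 9164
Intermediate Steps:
g = -283 (g = -5 - 278 = -283)
z*(g + (-9 - 6)**2) = -158*(-283 + (-9 - 6)**2) = -158*(-283 + (-15)**2) = -158*(-283 + 225) = -158*(-58) = 9164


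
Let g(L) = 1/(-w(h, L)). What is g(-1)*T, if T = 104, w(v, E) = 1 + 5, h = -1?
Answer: -52/3 ≈ -17.333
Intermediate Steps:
w(v, E) = 6
g(L) = -⅙ (g(L) = 1/(-1*6) = 1/(-6) = -⅙)
g(-1)*T = -⅙*104 = -52/3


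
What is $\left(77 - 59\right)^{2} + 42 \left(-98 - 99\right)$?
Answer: $-7950$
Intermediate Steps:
$\left(77 - 59\right)^{2} + 42 \left(-98 - 99\right) = 18^{2} + 42 \left(-197\right) = 324 - 8274 = -7950$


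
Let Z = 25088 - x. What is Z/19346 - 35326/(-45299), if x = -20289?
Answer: 2738949519/876354454 ≈ 3.1254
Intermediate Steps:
Z = 45377 (Z = 25088 - 1*(-20289) = 25088 + 20289 = 45377)
Z/19346 - 35326/(-45299) = 45377/19346 - 35326/(-45299) = 45377*(1/19346) - 35326*(-1/45299) = 45377/19346 + 35326/45299 = 2738949519/876354454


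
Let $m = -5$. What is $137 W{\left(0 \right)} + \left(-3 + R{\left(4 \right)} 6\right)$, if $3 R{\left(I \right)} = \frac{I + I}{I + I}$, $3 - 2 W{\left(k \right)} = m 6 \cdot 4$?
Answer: $\frac{16849}{2} \approx 8424.5$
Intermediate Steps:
$W{\left(k \right)} = \frac{123}{2}$ ($W{\left(k \right)} = \frac{3}{2} - \frac{\left(-5\right) 6 \cdot 4}{2} = \frac{3}{2} - \frac{\left(-30\right) 4}{2} = \frac{3}{2} - -60 = \frac{3}{2} + 60 = \frac{123}{2}$)
$R{\left(I \right)} = \frac{1}{3}$ ($R{\left(I \right)} = \frac{\left(I + I\right) \frac{1}{I + I}}{3} = \frac{2 I \frac{1}{2 I}}{3} = \frac{1}{3} \cdot 1 = \frac{1}{3}$)
$137 W{\left(0 \right)} + \left(-3 + R{\left(4 \right)} 6\right) = 137 \cdot \frac{123}{2} + \left(-3 + \frac{1}{3} \cdot 6\right) = \frac{16851}{2} + \left(-3 + 2\right) = \frac{16851}{2} - 1 = \frac{16849}{2}$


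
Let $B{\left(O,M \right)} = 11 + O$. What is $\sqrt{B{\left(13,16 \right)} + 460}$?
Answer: $22$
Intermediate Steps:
$\sqrt{B{\left(13,16 \right)} + 460} = \sqrt{\left(11 + 13\right) + 460} = \sqrt{24 + 460} = \sqrt{484} = 22$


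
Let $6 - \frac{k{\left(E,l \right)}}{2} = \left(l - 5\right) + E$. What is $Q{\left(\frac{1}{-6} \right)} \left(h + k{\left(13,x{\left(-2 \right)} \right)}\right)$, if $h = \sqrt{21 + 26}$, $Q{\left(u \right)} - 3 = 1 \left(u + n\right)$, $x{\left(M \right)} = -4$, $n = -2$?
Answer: $\frac{10}{3} + \frac{5 \sqrt{47}}{6} \approx 9.0464$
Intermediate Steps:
$Q{\left(u \right)} = 1 + u$ ($Q{\left(u \right)} = 3 + 1 \left(u - 2\right) = 3 + 1 \left(-2 + u\right) = 3 + \left(-2 + u\right) = 1 + u$)
$h = \sqrt{47} \approx 6.8557$
$k{\left(E,l \right)} = 22 - 2 E - 2 l$ ($k{\left(E,l \right)} = 12 - 2 \left(\left(l - 5\right) + E\right) = 12 - 2 \left(\left(-5 + l\right) + E\right) = 12 - 2 \left(-5 + E + l\right) = 12 - \left(-10 + 2 E + 2 l\right) = 22 - 2 E - 2 l$)
$Q{\left(\frac{1}{-6} \right)} \left(h + k{\left(13,x{\left(-2 \right)} \right)}\right) = \left(1 + \frac{1}{-6}\right) \left(\sqrt{47} - -4\right) = \left(1 - \frac{1}{6}\right) \left(\sqrt{47} + \left(22 - 26 + 8\right)\right) = \frac{5 \left(\sqrt{47} + 4\right)}{6} = \frac{5 \left(4 + \sqrt{47}\right)}{6} = \frac{10}{3} + \frac{5 \sqrt{47}}{6}$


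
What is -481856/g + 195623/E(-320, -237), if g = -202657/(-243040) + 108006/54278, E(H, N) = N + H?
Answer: -5171813419065363/30244933457 ≈ -1.7100e+5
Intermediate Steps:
E(H, N) = H + N
g = 54299701/19229920 (g = -202657*(-1/243040) + 108006*(1/54278) = 28951/34720 + 54003/27139 = 54299701/19229920 ≈ 2.8237)
-481856/g + 195623/E(-320, -237) = -481856/54299701/19229920 + 195623/(-320 - 237) = -481856*19229920/54299701 + 195623/(-557) = -9266052331520/54299701 + 195623*(-1/557) = -9266052331520/54299701 - 195623/557 = -5171813419065363/30244933457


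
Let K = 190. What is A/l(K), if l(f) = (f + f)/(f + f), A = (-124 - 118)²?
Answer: 58564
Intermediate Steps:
A = 58564 (A = (-242)² = 58564)
l(f) = 1 (l(f) = (2*f)/((2*f)) = (2*f)*(1/(2*f)) = 1)
A/l(K) = 58564/1 = 58564*1 = 58564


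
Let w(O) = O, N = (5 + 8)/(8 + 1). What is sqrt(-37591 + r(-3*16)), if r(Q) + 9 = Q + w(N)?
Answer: I*sqrt(338819)/3 ≈ 194.03*I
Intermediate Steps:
N = 13/9 ≈ 1.4444
r(Q) = -68/9 + Q (r(Q) = -9 + (Q + 13/9) = -9 + (13/9 + Q) = -68/9 + Q)
sqrt(-37591 + r(-3*16)) = sqrt(-37591 + (-68/9 - 3*16)) = sqrt(-37591 + (-68/9 - 48)) = sqrt(-37591 - 500/9) = sqrt(-338819/9) = I*sqrt(338819)/3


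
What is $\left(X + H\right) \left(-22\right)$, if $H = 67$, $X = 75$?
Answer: $-3124$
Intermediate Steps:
$\left(X + H\right) \left(-22\right) = \left(75 + 67\right) \left(-22\right) = 142 \left(-22\right) = -3124$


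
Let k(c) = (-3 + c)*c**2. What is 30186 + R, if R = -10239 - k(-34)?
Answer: 62719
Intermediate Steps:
k(c) = c**2*(-3 + c)
R = 32533 (R = -10239 - (-34)**2*(-3 - 34) = -10239 - 1156*(-37) = -10239 - 1*(-42772) = -10239 + 42772 = 32533)
30186 + R = 30186 + 32533 = 62719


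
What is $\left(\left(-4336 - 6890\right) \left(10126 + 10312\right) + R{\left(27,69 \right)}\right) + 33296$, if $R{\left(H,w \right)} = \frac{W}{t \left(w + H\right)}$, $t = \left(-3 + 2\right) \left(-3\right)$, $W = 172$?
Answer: $- \frac{16517065781}{72} \approx -2.294 \cdot 10^{8}$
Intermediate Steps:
$t = 3$ ($t = \left(-1\right) \left(-3\right) = 3$)
$R{\left(H,w \right)} = \frac{172}{3 H + 3 w}$ ($R{\left(H,w \right)} = \frac{172}{3 \left(w + H\right)} = \frac{172}{3 \left(H + w\right)} = \frac{172}{3 H + 3 w}$)
$\left(\left(-4336 - 6890\right) \left(10126 + 10312\right) + R{\left(27,69 \right)}\right) + 33296 = \left(\left(-4336 - 6890\right) \left(10126 + 10312\right) + \frac{172}{3 \left(27 + 69\right)}\right) + 33296 = \left(\left(-11226\right) 20438 + \frac{172}{3 \cdot 96}\right) + 33296 = \left(-229436988 + \frac{172}{3} \cdot \frac{1}{96}\right) + 33296 = \left(-229436988 + \frac{43}{72}\right) + 33296 = - \frac{16519463093}{72} + 33296 = - \frac{16517065781}{72}$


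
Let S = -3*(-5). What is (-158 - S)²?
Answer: 29929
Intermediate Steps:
S = 15
(-158 - S)² = (-158 - 1*15)² = (-158 - 15)² = (-173)² = 29929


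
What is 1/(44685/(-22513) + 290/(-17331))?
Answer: -390172803/780964505 ≈ -0.49960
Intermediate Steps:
1/(44685/(-22513) + 290/(-17331)) = 1/(44685*(-1/22513) + 290*(-1/17331)) = 1/(-44685/22513 - 290/17331) = 1/(-780964505/390172803) = -390172803/780964505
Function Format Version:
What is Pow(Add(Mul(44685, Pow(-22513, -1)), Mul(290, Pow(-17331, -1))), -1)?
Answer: Rational(-390172803, 780964505) ≈ -0.49960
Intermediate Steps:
Pow(Add(Mul(44685, Pow(-22513, -1)), Mul(290, Pow(-17331, -1))), -1) = Pow(Add(Mul(44685, Rational(-1, 22513)), Mul(290, Rational(-1, 17331))), -1) = Pow(Add(Rational(-44685, 22513), Rational(-290, 17331)), -1) = Pow(Rational(-780964505, 390172803), -1) = Rational(-390172803, 780964505)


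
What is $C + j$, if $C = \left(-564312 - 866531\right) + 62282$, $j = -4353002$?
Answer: $-5721563$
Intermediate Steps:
$C = -1368561$ ($C = -1430843 + 62282 = -1368561$)
$C + j = -1368561 - 4353002 = -5721563$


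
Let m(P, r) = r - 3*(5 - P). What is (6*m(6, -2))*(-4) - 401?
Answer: -425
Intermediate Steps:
m(P, r) = -15 + r + 3*P (m(P, r) = r + (-15 + 3*P) = -15 + r + 3*P)
(6*m(6, -2))*(-4) - 401 = (6*(-15 - 2 + 3*6))*(-4) - 401 = (6*(-15 - 2 + 18))*(-4) - 401 = (6*1)*(-4) - 401 = 6*(-4) - 401 = -24 - 401 = -425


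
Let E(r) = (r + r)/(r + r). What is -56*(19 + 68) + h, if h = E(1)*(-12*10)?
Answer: -4992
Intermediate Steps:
E(r) = 1 (E(r) = (2*r)/((2*r)) = (2*r)*(1/(2*r)) = 1)
h = -120 (h = 1*(-12*10) = 1*(-120) = -120)
-56*(19 + 68) + h = -56*(19 + 68) - 120 = -56*87 - 120 = -4872 - 120 = -4992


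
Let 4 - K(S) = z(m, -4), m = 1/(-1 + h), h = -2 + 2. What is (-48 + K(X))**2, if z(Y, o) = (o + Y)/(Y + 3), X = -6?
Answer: 6889/4 ≈ 1722.3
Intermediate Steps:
h = 0
m = -1 (m = 1/(-1 + 0) = 1/(-1) = -1)
z(Y, o) = (Y + o)/(3 + Y)
K(S) = 13/2 (K(S) = 4 - (-1 - 4)/(3 - 1) = 4 - (-5)/2 = 4 - 1*(-5/2) = 4 + 5/2 = 13/2)
(-48 + K(X))**2 = (-48 + 13/2)**2 = (-83/2)**2 = 6889/4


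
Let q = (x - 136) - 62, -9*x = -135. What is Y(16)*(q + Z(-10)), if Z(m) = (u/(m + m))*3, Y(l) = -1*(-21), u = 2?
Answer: -38493/10 ≈ -3849.3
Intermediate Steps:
x = 15 (x = -1/9*(-135) = 15)
Y(l) = 21
Z(m) = 3/m (Z(m) = (2/(m + m))*3 = (2/(2*m))*3 = ((1/(2*m))*2)*3 = 3/m)
q = -183 (q = (15 - 136) - 62 = -121 - 62 = -183)
Y(16)*(q + Z(-10)) = 21*(-183 + 3/(-10)) = 21*(-183 + 3*(-1/10)) = 21*(-183 - 3/10) = 21*(-1833/10) = -38493/10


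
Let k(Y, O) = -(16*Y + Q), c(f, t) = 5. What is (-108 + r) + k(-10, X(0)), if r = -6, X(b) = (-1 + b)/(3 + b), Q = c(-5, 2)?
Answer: 41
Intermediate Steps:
Q = 5
X(b) = (-1 + b)/(3 + b)
k(Y, O) = -5 - 16*Y (k(Y, O) = -(16*Y + 5) = -(5 + 16*Y) = -5 - 16*Y)
(-108 + r) + k(-10, X(0)) = (-108 - 6) + (-5 - 16*(-10)) = -114 + (-5 + 160) = -114 + 155 = 41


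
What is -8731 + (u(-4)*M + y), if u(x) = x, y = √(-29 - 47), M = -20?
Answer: -8651 + 2*I*√19 ≈ -8651.0 + 8.7178*I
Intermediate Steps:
y = 2*I*√19 (y = √(-76) = 2*I*√19 ≈ 8.7178*I)
-8731 + (u(-4)*M + y) = -8731 + (-4*(-20) + 2*I*√19) = -8731 + (80 + 2*I*√19) = -8651 + 2*I*√19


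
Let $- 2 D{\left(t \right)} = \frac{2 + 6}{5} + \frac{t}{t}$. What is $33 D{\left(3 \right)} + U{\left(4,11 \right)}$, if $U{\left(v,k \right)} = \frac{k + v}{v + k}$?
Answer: $- \frac{419}{10} \approx -41.9$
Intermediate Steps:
$U{\left(v,k \right)} = 1$ ($U{\left(v,k \right)} = \frac{k + v}{k + v} = 1$)
$D{\left(t \right)} = - \frac{13}{10}$ ($D{\left(t \right)} = - \frac{\frac{2 + 6}{5} + \frac{t}{t}}{2} = - \frac{8 \cdot \frac{1}{5} + 1}{2} = - \frac{\frac{8}{5} + 1}{2} = \left(- \frac{1}{2}\right) \frac{13}{5} = - \frac{13}{10}$)
$33 D{\left(3 \right)} + U{\left(4,11 \right)} = 33 \left(- \frac{13}{10}\right) + 1 = - \frac{429}{10} + 1 = - \frac{419}{10}$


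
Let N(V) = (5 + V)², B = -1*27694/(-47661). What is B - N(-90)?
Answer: -344323031/47661 ≈ -7224.4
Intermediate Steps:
B = 27694/47661 (B = -27694*(-1/47661) = 27694/47661 ≈ 0.58106)
B - N(-90) = 27694/47661 - (5 - 90)² = 27694/47661 - 1*(-85)² = 27694/47661 - 1*7225 = 27694/47661 - 7225 = -344323031/47661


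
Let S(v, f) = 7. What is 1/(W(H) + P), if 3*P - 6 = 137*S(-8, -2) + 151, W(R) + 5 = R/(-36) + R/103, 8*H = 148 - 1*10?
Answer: 4944/1812907 ≈ 0.0027271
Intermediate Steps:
H = 69/4 (H = (148 - 1*10)/8 = (148 - 10)/8 = (⅛)*138 = 69/4 ≈ 17.250)
W(R) = -5 - 67*R/3708 (W(R) = -5 + (R/(-36) + R/103) = -5 + (R*(-1/36) + R*(1/103)) = -5 + (-R/36 + R/103) = -5 - 67*R/3708)
P = 372 (P = 2 + (137*7 + 151)/3 = 2 + (959 + 151)/3 = 2 + (⅓)*1110 = 2 + 370 = 372)
1/(W(H) + P) = 1/((-5 - 67/3708*69/4) + 372) = 1/((-5 - 1541/4944) + 372) = 1/(-26261/4944 + 372) = 1/(1812907/4944) = 4944/1812907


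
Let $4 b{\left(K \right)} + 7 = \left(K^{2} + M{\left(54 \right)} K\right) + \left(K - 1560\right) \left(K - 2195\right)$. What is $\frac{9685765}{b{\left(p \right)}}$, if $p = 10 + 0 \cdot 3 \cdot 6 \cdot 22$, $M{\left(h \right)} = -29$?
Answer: $\frac{38743060}{3386553} \approx 11.44$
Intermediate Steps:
$p = 10$ ($p = 10 + 0 \cdot 6 \cdot 22 = 10 + 0 \cdot 22 = 10 + 0 = 10$)
$b{\left(K \right)} = - \frac{7}{4} - \frac{29 K}{4} + \frac{K^{2}}{4} + \frac{\left(-2195 + K\right) \left(-1560 + K\right)}{4}$ ($b{\left(K \right)} = - \frac{7}{4} + \frac{\left(K^{2} - 29 K\right) + \left(K - 1560\right) \left(K - 2195\right)}{4} = - \frac{7}{4} + \frac{\left(K^{2} - 29 K\right) + \left(-1560 + K\right) \left(-2195 + K\right)}{4} = - \frac{7}{4} + \frac{\left(K^{2} - 29 K\right) + \left(-2195 + K\right) \left(-1560 + K\right)}{4} = - \frac{7}{4} + \frac{K^{2} - 29 K + \left(-2195 + K\right) \left(-1560 + K\right)}{4} = - \frac{7}{4} + \left(- \frac{29 K}{4} + \frac{K^{2}}{4} + \frac{\left(-2195 + K\right) \left(-1560 + K\right)}{4}\right) = - \frac{7}{4} - \frac{29 K}{4} + \frac{K^{2}}{4} + \frac{\left(-2195 + K\right) \left(-1560 + K\right)}{4}$)
$\frac{9685765}{b{\left(p \right)}} = \frac{9685765}{\frac{3424193}{4} + \frac{10^{2}}{2} - 9460} = \frac{9685765}{\frac{3424193}{4} + \frac{1}{2} \cdot 100 - 9460} = \frac{9685765}{\frac{3424193}{4} + 50 - 9460} = \frac{9685765}{\frac{3386553}{4}} = 9685765 \cdot \frac{4}{3386553} = \frac{38743060}{3386553}$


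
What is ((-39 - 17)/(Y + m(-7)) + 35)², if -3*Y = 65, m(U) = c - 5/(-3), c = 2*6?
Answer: 1764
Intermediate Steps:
c = 12
m(U) = 41/3 (m(U) = 12 - 5/(-3) = 12 - 5*(-1)/3 = 12 - 1*(-5/3) = 12 + 5/3 = 41/3)
Y = -65/3 (Y = -⅓*65 = -65/3 ≈ -21.667)
((-39 - 17)/(Y + m(-7)) + 35)² = ((-39 - 17)/(-65/3 + 41/3) + 35)² = (-56/(-8) + 35)² = (-56*(-⅛) + 35)² = (7 + 35)² = 42² = 1764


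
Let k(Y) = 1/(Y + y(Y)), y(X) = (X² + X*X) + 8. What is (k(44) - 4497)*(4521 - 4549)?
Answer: 123523589/981 ≈ 1.2592e+5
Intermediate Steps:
y(X) = 8 + 2*X² (y(X) = (X² + X²) + 8 = 2*X² + 8 = 8 + 2*X²)
k(Y) = 1/(8 + Y + 2*Y²) (k(Y) = 1/(Y + (8 + 2*Y²)) = 1/(8 + Y + 2*Y²))
(k(44) - 4497)*(4521 - 4549) = (1/(8 + 44 + 2*44²) - 4497)*(4521 - 4549) = (1/(8 + 44 + 2*1936) - 4497)*(-28) = (1/(8 + 44 + 3872) - 4497)*(-28) = (1/3924 - 4497)*(-28) = -17646227/3924*(-28) = 123523589/981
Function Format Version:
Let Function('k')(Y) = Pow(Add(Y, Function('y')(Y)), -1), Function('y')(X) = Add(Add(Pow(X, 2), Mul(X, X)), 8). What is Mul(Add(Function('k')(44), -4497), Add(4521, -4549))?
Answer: Rational(123523589, 981) ≈ 1.2592e+5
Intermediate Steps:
Function('y')(X) = Add(8, Mul(2, Pow(X, 2))) (Function('y')(X) = Add(Add(Pow(X, 2), Pow(X, 2)), 8) = Add(Mul(2, Pow(X, 2)), 8) = Add(8, Mul(2, Pow(X, 2))))
Function('k')(Y) = Pow(Add(8, Y, Mul(2, Pow(Y, 2))), -1) (Function('k')(Y) = Pow(Add(Y, Add(8, Mul(2, Pow(Y, 2)))), -1) = Pow(Add(8, Y, Mul(2, Pow(Y, 2))), -1))
Mul(Add(Function('k')(44), -4497), Add(4521, -4549)) = Mul(Add(Pow(Add(8, 44, Mul(2, Pow(44, 2))), -1), -4497), Add(4521, -4549)) = Mul(Add(Pow(Add(8, 44, Mul(2, 1936)), -1), -4497), -28) = Mul(Add(Pow(Add(8, 44, 3872), -1), -4497), -28) = Mul(Add(Pow(3924, -1), -4497), -28) = Mul(Add(Rational(1, 3924), -4497), -28) = Mul(Rational(-17646227, 3924), -28) = Rational(123523589, 981)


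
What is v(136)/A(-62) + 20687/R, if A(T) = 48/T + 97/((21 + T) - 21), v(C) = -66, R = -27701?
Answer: 110352877/4016645 ≈ 27.474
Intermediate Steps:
A(T) = 145/T (A(T) = 48/T + 97/T = 145/T)
v(136)/A(-62) + 20687/R = -66/(145/(-62)) + 20687/(-27701) = -66/(145*(-1/62)) + 20687*(-1/27701) = -66/(-145/62) - 20687/27701 = -66*(-62/145) - 20687/27701 = 4092/145 - 20687/27701 = 110352877/4016645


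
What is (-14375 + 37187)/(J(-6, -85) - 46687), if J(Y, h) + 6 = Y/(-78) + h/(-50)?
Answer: -2965560/6069859 ≈ -0.48857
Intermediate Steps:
J(Y, h) = -6 - h/50 - Y/78 (J(Y, h) = -6 + (Y/(-78) + h/(-50)) = -6 + (Y*(-1/78) + h*(-1/50)) = -6 + (-Y/78 - h/50) = -6 + (-h/50 - Y/78) = -6 - h/50 - Y/78)
(-14375 + 37187)/(J(-6, -85) - 46687) = (-14375 + 37187)/((-6 - 1/50*(-85) - 1/78*(-6)) - 46687) = 22812/((-6 + 17/10 + 1/13) - 46687) = 22812/(-549/130 - 46687) = 22812/(-6069859/130) = 22812*(-130/6069859) = -2965560/6069859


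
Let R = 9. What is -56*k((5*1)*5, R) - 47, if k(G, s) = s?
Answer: -551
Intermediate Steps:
-56*k((5*1)*5, R) - 47 = -56*9 - 47 = -504 - 47 = -551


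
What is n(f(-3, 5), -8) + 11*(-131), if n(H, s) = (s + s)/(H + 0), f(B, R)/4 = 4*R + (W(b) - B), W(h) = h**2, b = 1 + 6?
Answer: -25939/18 ≈ -1441.1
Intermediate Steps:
b = 7
f(B, R) = 196 - 4*B + 16*R (f(B, R) = 4*(4*R + (7**2 - B)) = 4*(4*R + (49 - B)) = 4*(49 - B + 4*R) = 196 - 4*B + 16*R)
n(H, s) = 2*s/H (n(H, s) = (2*s)/H = 2*s/H)
n(f(-3, 5), -8) + 11*(-131) = 2*(-8)/(196 - 4*(-3) + 16*5) + 11*(-131) = 2*(-8)/(196 + 12 + 80) - 1441 = 2*(-8)/288 - 1441 = 2*(-8)*(1/288) - 1441 = -1/18 - 1441 = -25939/18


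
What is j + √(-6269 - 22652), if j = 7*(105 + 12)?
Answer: 819 + I*√28921 ≈ 819.0 + 170.06*I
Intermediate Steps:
j = 819 (j = 7*117 = 819)
j + √(-6269 - 22652) = 819 + √(-6269 - 22652) = 819 + √(-28921) = 819 + I*√28921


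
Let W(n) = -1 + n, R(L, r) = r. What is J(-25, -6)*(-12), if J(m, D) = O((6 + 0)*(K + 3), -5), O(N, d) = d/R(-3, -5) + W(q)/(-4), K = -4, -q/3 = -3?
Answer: 12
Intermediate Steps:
q = 9 (q = -3*(-3) = 9)
O(N, d) = -2 - d/5 (O(N, d) = d/(-5) + (-1 + 9)/(-4) = d*(-⅕) + 8*(-¼) = -d/5 - 2 = -2 - d/5)
J(m, D) = -1 (J(m, D) = -2 - ⅕*(-5) = -2 + 1 = -1)
J(-25, -6)*(-12) = -1*(-12) = 12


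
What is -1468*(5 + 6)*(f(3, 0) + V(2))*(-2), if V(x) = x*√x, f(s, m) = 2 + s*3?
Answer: 355256 + 64592*√2 ≈ 4.4660e+5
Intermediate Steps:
f(s, m) = 2 + 3*s
V(x) = x^(3/2)
-1468*(5 + 6)*(f(3, 0) + V(2))*(-2) = -1468*(5 + 6)*((2 + 3*3) + 2^(3/2))*(-2) = -1468*11*((2 + 9) + 2*√2)*(-2) = -1468*11*(11 + 2*√2)*(-2) = -1468*(121 + 22*√2)*(-2) = -1468*(-242 - 44*√2) = 355256 + 64592*√2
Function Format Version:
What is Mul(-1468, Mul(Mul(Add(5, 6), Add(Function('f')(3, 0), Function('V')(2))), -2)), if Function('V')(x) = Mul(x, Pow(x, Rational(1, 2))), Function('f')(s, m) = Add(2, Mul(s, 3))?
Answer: Add(355256, Mul(64592, Pow(2, Rational(1, 2)))) ≈ 4.4660e+5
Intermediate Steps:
Function('f')(s, m) = Add(2, Mul(3, s))
Function('V')(x) = Pow(x, Rational(3, 2))
Mul(-1468, Mul(Mul(Add(5, 6), Add(Function('f')(3, 0), Function('V')(2))), -2)) = Mul(-1468, Mul(Mul(Add(5, 6), Add(Add(2, Mul(3, 3)), Pow(2, Rational(3, 2)))), -2)) = Mul(-1468, Mul(Mul(11, Add(Add(2, 9), Mul(2, Pow(2, Rational(1, 2))))), -2)) = Mul(-1468, Mul(Mul(11, Add(11, Mul(2, Pow(2, Rational(1, 2))))), -2)) = Mul(-1468, Mul(Add(121, Mul(22, Pow(2, Rational(1, 2)))), -2)) = Mul(-1468, Add(-242, Mul(-44, Pow(2, Rational(1, 2))))) = Add(355256, Mul(64592, Pow(2, Rational(1, 2))))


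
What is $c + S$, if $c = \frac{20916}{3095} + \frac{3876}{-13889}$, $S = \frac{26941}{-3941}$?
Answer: $- \frac{187323617}{524487985} \approx -0.35716$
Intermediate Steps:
$S = - \frac{26941}{3941}$ ($S = 26941 \left(- \frac{1}{3941}\right) = - \frac{26941}{3941} \approx -6.8361$)
$c = \frac{862248}{133085}$ ($c = 20916 \cdot \frac{1}{3095} + 3876 \left(- \frac{1}{13889}\right) = \frac{20916}{3095} - \frac{12}{43} = \frac{862248}{133085} \approx 6.4789$)
$c + S = \frac{862248}{133085} - \frac{26941}{3941} = - \frac{187323617}{524487985}$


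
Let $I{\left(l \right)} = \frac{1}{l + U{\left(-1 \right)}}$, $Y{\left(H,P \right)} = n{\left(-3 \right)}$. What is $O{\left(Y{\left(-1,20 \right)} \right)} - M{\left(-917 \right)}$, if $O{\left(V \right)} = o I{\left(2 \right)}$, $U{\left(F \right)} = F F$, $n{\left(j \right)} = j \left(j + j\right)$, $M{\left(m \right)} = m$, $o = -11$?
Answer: $\frac{2740}{3} \approx 913.33$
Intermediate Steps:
$n{\left(j \right)} = 2 j^{2}$ ($n{\left(j \right)} = j 2 j = 2 j^{2}$)
$Y{\left(H,P \right)} = 18$ ($Y{\left(H,P \right)} = 2 \left(-3\right)^{2} = 2 \cdot 9 = 18$)
$U{\left(F \right)} = F^{2}$
$I{\left(l \right)} = \frac{1}{1 + l}$ ($I{\left(l \right)} = \frac{1}{l + \left(-1\right)^{2}} = \frac{1}{l + 1} = \frac{1}{1 + l}$)
$O{\left(V \right)} = - \frac{11}{3}$ ($O{\left(V \right)} = - \frac{11}{1 + 2} = - \frac{11}{3}$)
$O{\left(Y{\left(-1,20 \right)} \right)} - M{\left(-917 \right)} = - \frac{11}{3} - -917 = - \frac{11}{3} + 917 = \frac{2740}{3}$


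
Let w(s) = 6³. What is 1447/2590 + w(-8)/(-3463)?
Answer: 4451521/8969170 ≈ 0.49631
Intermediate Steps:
w(s) = 216
1447/2590 + w(-8)/(-3463) = 1447/2590 + 216/(-3463) = 1447*(1/2590) + 216*(-1/3463) = 1447/2590 - 216/3463 = 4451521/8969170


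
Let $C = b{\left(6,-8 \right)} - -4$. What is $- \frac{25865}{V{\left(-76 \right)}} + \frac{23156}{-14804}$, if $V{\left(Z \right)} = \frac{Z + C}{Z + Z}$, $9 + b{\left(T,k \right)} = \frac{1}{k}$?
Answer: $- \frac{116407016901}{2401949} \approx -48464.0$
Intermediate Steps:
$b{\left(T,k \right)} = -9 + \frac{1}{k}$
$C = - \frac{41}{8}$ ($C = \left(-9 + \frac{1}{-8}\right) - -4 = \left(-9 - \frac{1}{8}\right) + 4 = - \frac{73}{8} + 4 = - \frac{41}{8} \approx -5.125$)
$V{\left(Z \right)} = \frac{- \frac{41}{8} + Z}{2 Z}$ ($V{\left(Z \right)} = \frac{Z - \frac{41}{8}}{Z + Z} = \frac{- \frac{41}{8} + Z}{2 Z}$)
$- \frac{25865}{V{\left(-76 \right)}} + \frac{23156}{-14804} = - \frac{25865}{\frac{1}{16} \frac{1}{-76} \left(-41 + 8 \left(-76\right)\right)} + \frac{23156}{-14804} = - \frac{25865}{\frac{1}{16} \left(- \frac{1}{76}\right) \left(-41 - 608\right)} + 23156 \left(- \frac{1}{14804}\right) = - \frac{25865}{\frac{1}{16} \left(- \frac{1}{76}\right) \left(-649\right)} - \frac{5789}{3701} = - \frac{25865}{\frac{649}{1216}} - \frac{5789}{3701} = \left(-25865\right) \frac{1216}{649} - \frac{5789}{3701} = - \frac{31451840}{649} - \frac{5789}{3701} = - \frac{116407016901}{2401949}$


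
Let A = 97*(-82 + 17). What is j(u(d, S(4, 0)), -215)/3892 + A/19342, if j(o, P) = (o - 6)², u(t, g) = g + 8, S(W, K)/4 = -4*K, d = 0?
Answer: -6115423/18819766 ≈ -0.32495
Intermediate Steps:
S(W, K) = -16*K (S(W, K) = 4*(-4*K) = -16*K)
u(t, g) = 8 + g
j(o, P) = (-6 + o)²
A = -6305 (A = 97*(-65) = -6305)
j(u(d, S(4, 0)), -215)/3892 + A/19342 = (-6 + (8 - 16*0))²/3892 - 6305/19342 = (-6 + (8 + 0))²*(1/3892) - 6305*1/19342 = (-6 + 8)²*(1/3892) - 6305/19342 = 2²*(1/3892) - 6305/19342 = 4*(1/3892) - 6305/19342 = 1/973 - 6305/19342 = -6115423/18819766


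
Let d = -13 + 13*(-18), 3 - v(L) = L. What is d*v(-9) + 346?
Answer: -2618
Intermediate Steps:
v(L) = 3 - L
d = -247 (d = -13 - 234 = -247)
d*v(-9) + 346 = -247*(3 - 1*(-9)) + 346 = -247*(3 + 9) + 346 = -247*12 + 346 = -2964 + 346 = -2618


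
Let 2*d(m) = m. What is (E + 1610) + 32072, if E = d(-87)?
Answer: 67277/2 ≈ 33639.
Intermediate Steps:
d(m) = m/2
E = -87/2 (E = (1/2)*(-87) = -87/2 ≈ -43.500)
(E + 1610) + 32072 = (-87/2 + 1610) + 32072 = 3133/2 + 32072 = 67277/2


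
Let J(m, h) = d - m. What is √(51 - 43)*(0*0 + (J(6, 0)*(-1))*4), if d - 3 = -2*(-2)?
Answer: -8*√2 ≈ -11.314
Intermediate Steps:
d = 7 (d = 3 - 2*(-2) = 3 + 4 = 7)
J(m, h) = 7 - m
√(51 - 43)*(0*0 + (J(6, 0)*(-1))*4) = √(51 - 43)*(0*0 + ((7 - 1*6)*(-1))*4) = √8*(0 + ((7 - 6)*(-1))*4) = (2*√2)*(0 + (1*(-1))*4) = (2*√2)*(0 - 1*4) = (2*√2)*(0 - 4) = (2*√2)*(-4) = -8*√2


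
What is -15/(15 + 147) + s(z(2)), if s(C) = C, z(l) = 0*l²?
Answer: -5/54 ≈ -0.092593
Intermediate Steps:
z(l) = 0
-15/(15 + 147) + s(z(2)) = -15/(15 + 147) + 0 = -15/162 + 0 = (1/162)*(-15) + 0 = -5/54 + 0 = -5/54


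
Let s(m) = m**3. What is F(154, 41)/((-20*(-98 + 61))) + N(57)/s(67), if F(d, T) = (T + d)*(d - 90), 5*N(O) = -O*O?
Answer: 938260347/55641155 ≈ 16.863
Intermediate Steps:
N(O) = -O**2/5 (N(O) = (-O*O)/5 = (-O**2)/5 = -O**2/5)
F(d, T) = (-90 + d)*(T + d) (F(d, T) = (T + d)*(-90 + d) = (-90 + d)*(T + d))
F(154, 41)/((-20*(-98 + 61))) + N(57)/s(67) = (154**2 - 90*41 - 90*154 + 41*154)/((-20*(-98 + 61))) + (-1/5*57**2)/(67**3) = (23716 - 3690 - 13860 + 6314)/((-20*(-37))) - 1/5*3249/300763 = 12480/740 - 3249/5*1/300763 = 12480*(1/740) - 3249/1503815 = 624/37 - 3249/1503815 = 938260347/55641155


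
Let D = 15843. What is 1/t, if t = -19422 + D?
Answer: -1/3579 ≈ -0.00027941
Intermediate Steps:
t = -3579 (t = -19422 + 15843 = -3579)
1/t = 1/(-3579) = -1/3579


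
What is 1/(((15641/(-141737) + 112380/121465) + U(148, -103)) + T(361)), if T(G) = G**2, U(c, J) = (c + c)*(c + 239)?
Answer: 3443216941/843153667707492 ≈ 4.0837e-6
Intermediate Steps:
U(c, J) = 2*c*(239 + c) (U(c, J) = (2*c)*(239 + c) = 2*c*(239 + c))
1/(((15641/(-141737) + 112380/121465) + U(148, -103)) + T(361)) = 1/(((15641/(-141737) + 112380/121465) + 2*148*(239 + 148)) + 361**2) = 1/(((15641*(-1/141737) + 112380*(1/121465)) + 2*148*387) + 130321) = 1/(((-15641/141737 + 22476/24293) + 114552) + 130321) = 1/((2805713999/3443216941 + 114552) + 130321) = 1/(394430192739431/3443216941 + 130321) = 1/(843153667707492/3443216941) = 3443216941/843153667707492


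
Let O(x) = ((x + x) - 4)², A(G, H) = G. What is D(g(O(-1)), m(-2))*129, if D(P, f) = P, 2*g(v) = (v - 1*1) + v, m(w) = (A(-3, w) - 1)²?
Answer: 9159/2 ≈ 4579.5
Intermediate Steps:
m(w) = 16 (m(w) = (-3 - 1)² = (-4)² = 16)
O(x) = (-4 + 2*x)² (O(x) = (2*x - 4)² = (-4 + 2*x)²)
g(v) = -½ + v (g(v) = ((v - 1*1) + v)/2 = ((v - 1) + v)/2 = ((-1 + v) + v)/2 = (-1 + 2*v)/2 = -½ + v)
D(g(O(-1)), m(-2))*129 = (-½ + 4*(-2 - 1)²)*129 = (-½ + 4*(-3)²)*129 = (-½ + 4*9)*129 = (-½ + 36)*129 = (71/2)*129 = 9159/2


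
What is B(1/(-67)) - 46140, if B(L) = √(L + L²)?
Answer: -46140 + I*√66/67 ≈ -46140.0 + 0.12125*I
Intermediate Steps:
B(1/(-67)) - 46140 = √((1 + 1/(-67))/(-67)) - 46140 = √(-(1 - 1/67)/67) - 46140 = √(-1/67*66/67) - 46140 = √(-66/4489) - 46140 = I*√66/67 - 46140 = -46140 + I*√66/67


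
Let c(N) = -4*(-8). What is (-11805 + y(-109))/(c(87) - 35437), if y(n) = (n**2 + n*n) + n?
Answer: -11848/35405 ≈ -0.33464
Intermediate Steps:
y(n) = n + 2*n**2 (y(n) = (n**2 + n**2) + n = 2*n**2 + n = n + 2*n**2)
c(N) = 32
(-11805 + y(-109))/(c(87) - 35437) = (-11805 - 109*(1 + 2*(-109)))/(32 - 35437) = (-11805 - 109*(1 - 218))/(-35405) = (-11805 - 109*(-217))*(-1/35405) = (-11805 + 23653)*(-1/35405) = 11848*(-1/35405) = -11848/35405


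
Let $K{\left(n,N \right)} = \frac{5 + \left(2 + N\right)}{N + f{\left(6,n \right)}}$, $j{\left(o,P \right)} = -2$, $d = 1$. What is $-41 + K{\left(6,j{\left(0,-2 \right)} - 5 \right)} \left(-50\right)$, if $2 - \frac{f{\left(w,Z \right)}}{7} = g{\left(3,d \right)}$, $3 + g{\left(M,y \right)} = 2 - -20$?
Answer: $-41$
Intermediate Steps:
$g{\left(M,y \right)} = 19$ ($g{\left(M,y \right)} = -3 + \left(2 - -20\right) = -3 + \left(2 + 20\right) = -3 + 22 = 19$)
$f{\left(w,Z \right)} = -119$ ($f{\left(w,Z \right)} = 14 - 133 = -119$)
$K{\left(n,N \right)} = \frac{7 + N}{-119 + N}$ ($K{\left(n,N \right)} = \frac{5 + \left(2 + N\right)}{N - 119} = \frac{7 + N}{-119 + N}$)
$-41 + K{\left(6,j{\left(0,-2 \right)} - 5 \right)} \left(-50\right) = -41 + \frac{7 - 7}{-119 - 7} \left(-50\right) = -41 + \frac{1}{-126} \cdot 0 \left(-50\right) = -41 + \left(- \frac{1}{126}\right) 0 \left(-50\right) = -41 + 0 \left(-50\right) = -41 + 0 = -41$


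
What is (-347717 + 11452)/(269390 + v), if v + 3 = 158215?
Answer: -336265/427602 ≈ -0.78640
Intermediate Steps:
v = 158212 (v = -3 + 158215 = 158212)
(-347717 + 11452)/(269390 + v) = (-347717 + 11452)/(269390 + 158212) = -336265/427602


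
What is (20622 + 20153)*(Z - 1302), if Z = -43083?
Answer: -1809798375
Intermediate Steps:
(20622 + 20153)*(Z - 1302) = (20622 + 20153)*(-43083 - 1302) = 40775*(-44385) = -1809798375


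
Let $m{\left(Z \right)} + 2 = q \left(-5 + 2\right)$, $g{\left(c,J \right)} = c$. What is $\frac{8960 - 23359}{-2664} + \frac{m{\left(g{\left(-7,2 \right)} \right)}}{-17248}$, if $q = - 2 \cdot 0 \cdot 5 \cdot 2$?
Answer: $\frac{15522455}{2871792} \approx 5.4051$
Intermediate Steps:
$q = 0$ ($q = \left(-2\right) 0 \cdot 2 = 0 \cdot 2 = 0$)
$m{\left(Z \right)} = -2$ ($m{\left(Z \right)} = -2 + 0 \left(-5 + 2\right) = -2 + 0 \left(-3\right) = -2 + 0 = -2$)
$\frac{8960 - 23359}{-2664} + \frac{m{\left(g{\left(-7,2 \right)} \right)}}{-17248} = \frac{8960 - 23359}{-2664} - \frac{2}{-17248} = \left(-14399\right) \left(- \frac{1}{2664}\right) - - \frac{1}{8624} = \frac{14399}{2664} + \frac{1}{8624} = \frac{15522455}{2871792}$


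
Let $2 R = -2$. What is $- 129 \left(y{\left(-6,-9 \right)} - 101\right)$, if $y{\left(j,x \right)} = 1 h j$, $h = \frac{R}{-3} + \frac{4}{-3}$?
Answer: $12255$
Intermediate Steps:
$R = -1$ ($R = \frac{1}{2} \left(-2\right) = -1$)
$h = -1$ ($h = - \frac{1}{-3} + \frac{4}{-3} = \left(-1\right) \left(- \frac{1}{3}\right) + 4 \left(- \frac{1}{3}\right) = \frac{1}{3} - \frac{4}{3} = -1$)
$y{\left(j,x \right)} = - j$ ($y{\left(j,x \right)} = 1 \left(-1\right) j = - j$)
$- 129 \left(y{\left(-6,-9 \right)} - 101\right) = - 129 \left(\left(-1\right) \left(-6\right) - 101\right) = - 129 \left(6 - 101\right) = \left(-129\right) \left(-95\right) = 12255$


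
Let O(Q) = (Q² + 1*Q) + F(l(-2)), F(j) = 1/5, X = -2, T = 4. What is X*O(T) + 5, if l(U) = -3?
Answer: -177/5 ≈ -35.400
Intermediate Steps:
F(j) = ⅕
O(Q) = ⅕ + Q + Q² (O(Q) = (Q² + 1*Q) + ⅕ = (Q² + Q) + ⅕ = (Q + Q²) + ⅕ = ⅕ + Q + Q²)
X*O(T) + 5 = -2*(⅕ + 4 + 4²) + 5 = -2*(⅕ + 4 + 16) + 5 = -2*101/5 + 5 = -202/5 + 5 = -177/5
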